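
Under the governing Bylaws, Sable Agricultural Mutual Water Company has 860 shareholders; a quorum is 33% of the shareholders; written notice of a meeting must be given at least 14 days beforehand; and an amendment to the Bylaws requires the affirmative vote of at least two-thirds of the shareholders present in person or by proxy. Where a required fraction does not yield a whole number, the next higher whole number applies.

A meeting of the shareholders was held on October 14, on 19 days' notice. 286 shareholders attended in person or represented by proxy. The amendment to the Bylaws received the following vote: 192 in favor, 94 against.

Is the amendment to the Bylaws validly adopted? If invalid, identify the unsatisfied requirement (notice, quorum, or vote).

Notice: 19 days given; 14 required. Satisfied.
Quorum: 33% of 860 = 283.80, rounded up to 284; 286 present. Satisfied.
Vote: requires two-thirds of those present (286); 2/3 of 286 = 190.67, rounded up to 191, so 191 needed; 192 in favor. Satisfied.

Valid — all requirements satisfied.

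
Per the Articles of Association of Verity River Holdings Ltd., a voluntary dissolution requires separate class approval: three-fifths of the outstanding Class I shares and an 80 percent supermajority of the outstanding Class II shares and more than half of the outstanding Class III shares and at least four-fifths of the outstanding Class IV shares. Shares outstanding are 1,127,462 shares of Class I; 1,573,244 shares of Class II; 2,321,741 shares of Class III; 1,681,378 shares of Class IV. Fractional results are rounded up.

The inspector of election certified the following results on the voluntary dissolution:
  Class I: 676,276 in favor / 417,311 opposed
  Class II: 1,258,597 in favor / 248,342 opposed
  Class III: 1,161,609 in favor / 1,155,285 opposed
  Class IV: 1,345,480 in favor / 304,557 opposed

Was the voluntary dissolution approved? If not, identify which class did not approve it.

Class I: 3/5 of 1127462 = 676477.20, rounded up to 676478; 676,478 required, 676,276 in favor — not approved.
Class II: 4/5 of 1573244 = 1258595.20, rounded up to 1258596; 1,258,596 required, 1,258,597 in favor — approved.
Class III: a majority of 2321741 is 1160871; 1,160,871 required, 1,161,609 in favor — approved.
Class IV: 4/5 of 1681378 = 1345102.40, rounded up to 1345103; 1,345,103 required, 1,345,480 in favor — approved.

Not approved — the Class I shares did not give the required vote.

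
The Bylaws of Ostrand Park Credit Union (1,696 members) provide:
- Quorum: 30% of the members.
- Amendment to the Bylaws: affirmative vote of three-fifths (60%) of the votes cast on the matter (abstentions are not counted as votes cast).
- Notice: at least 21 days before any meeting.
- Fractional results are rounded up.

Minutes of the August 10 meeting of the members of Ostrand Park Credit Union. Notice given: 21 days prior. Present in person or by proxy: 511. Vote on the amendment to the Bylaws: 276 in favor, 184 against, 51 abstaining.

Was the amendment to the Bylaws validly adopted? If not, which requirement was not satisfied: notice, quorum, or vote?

Valid — all requirements satisfied.

Notice: 21 days given; 21 required. Satisfied.
Quorum: 30% of 1,696 = 508.80, rounded up to 509; 511 present. Satisfied.
Vote: requires three-fifths of the votes cast (511 − 51 abstaining = 460); 3/5 of 460 = 276, so 276 needed; 276 in favor. Satisfied.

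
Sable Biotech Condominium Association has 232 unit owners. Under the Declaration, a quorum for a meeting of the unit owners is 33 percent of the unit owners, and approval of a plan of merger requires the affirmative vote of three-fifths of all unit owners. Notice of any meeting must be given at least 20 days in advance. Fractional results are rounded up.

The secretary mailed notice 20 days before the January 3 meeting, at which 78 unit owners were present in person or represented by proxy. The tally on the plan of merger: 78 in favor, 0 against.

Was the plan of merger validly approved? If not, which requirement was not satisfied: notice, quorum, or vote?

Notice: 20 days given; 20 required. Satisfied.
Quorum: 33% of 232 = 76.56, rounded up to 77; 78 present. Satisfied.
Vote: requires three-fifths of all unit owners (232); 3/5 of 232 = 139.20, rounded up to 140, so 140 needed; 78 in favor. Not satisfied.

Invalid — vote requirement not satisfied.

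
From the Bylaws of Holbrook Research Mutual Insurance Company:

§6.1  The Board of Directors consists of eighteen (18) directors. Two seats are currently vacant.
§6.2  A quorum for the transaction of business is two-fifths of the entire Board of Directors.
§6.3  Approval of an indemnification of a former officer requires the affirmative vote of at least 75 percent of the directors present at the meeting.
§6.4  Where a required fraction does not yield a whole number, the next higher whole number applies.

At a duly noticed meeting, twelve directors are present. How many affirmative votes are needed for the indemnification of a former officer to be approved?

The indemnification of a former officer requires three-fourths of the directors present (12).
3/4 of 12 = 9.

9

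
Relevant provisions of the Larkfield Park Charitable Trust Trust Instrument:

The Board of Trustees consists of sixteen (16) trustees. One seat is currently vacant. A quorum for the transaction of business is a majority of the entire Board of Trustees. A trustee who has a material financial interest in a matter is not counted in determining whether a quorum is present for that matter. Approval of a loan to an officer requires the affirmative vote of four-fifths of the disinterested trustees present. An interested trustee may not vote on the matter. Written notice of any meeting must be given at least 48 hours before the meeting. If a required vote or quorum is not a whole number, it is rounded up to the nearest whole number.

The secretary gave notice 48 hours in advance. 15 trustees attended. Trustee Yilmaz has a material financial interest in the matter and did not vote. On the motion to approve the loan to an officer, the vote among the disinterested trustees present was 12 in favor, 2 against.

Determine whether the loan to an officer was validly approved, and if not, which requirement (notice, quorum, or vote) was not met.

Valid — all requirements satisfied.

Notice: 48 hours given; 48 required (48 ≥ 48). Satisfied.
Quorum: 15 present, but the 1 interested trustee does not count, leaving 14. Quorum is 9. Satisfied.
Vote: the loan to an officer requires four-fifths of the disinterested trustees present (15 − 1 = 14). 4/5 of 14 = 11.20, rounded up to 12, so 12 affirmative votes are needed; 12 voted in favor. Satisfied.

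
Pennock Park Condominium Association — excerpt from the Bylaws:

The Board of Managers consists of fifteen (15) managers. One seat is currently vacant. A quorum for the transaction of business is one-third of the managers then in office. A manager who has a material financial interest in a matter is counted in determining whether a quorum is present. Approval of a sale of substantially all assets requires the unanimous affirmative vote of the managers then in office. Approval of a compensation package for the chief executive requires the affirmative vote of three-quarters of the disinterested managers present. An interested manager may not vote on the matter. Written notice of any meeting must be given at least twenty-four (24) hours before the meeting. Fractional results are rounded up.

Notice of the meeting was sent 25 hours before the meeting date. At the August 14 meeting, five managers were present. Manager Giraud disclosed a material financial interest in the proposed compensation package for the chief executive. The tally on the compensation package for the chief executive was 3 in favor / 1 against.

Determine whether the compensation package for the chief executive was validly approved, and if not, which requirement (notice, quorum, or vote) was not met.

Notice: 25 hours given; 24 required (25 ≥ 24). Satisfied.
Quorum: 5 present (interested managers count toward quorum); quorum is 5. Satisfied.
Vote: the compensation package for the chief executive requires three-fourths of the disinterested managers present (5 − 1 = 4). 3/4 of 4 = 3, so 3 affirmative votes are needed; 3 voted in favor. Satisfied.

Valid — all requirements satisfied.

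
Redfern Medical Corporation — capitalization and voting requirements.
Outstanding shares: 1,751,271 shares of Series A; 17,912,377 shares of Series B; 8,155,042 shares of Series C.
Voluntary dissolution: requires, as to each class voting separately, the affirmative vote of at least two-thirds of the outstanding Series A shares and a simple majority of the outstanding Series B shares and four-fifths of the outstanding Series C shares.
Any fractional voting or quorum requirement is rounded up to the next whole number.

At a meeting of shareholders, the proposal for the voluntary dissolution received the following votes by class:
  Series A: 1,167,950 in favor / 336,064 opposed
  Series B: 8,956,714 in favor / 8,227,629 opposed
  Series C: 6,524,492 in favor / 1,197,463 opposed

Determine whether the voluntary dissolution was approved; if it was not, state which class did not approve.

Approved — every class gave the required vote.

Series A: 2/3 of 1751271 = 1167514; 1,167,514 required, 1,167,950 in favor — approved.
Series B: a majority of 17912377 is 8956189; 8,956,189 required, 8,956,714 in favor — approved.
Series C: 4/5 of 8155042 = 6524033.60, rounded up to 6524034; 6,524,034 required, 6,524,492 in favor — approved.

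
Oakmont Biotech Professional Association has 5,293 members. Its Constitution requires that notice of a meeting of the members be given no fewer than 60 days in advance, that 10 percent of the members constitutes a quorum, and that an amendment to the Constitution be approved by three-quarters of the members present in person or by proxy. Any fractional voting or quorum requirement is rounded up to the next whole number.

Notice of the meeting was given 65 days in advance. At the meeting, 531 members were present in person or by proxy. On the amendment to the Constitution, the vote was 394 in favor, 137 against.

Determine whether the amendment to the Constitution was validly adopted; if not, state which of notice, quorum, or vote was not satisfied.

Notice: 65 days given; 60 required. Satisfied.
Quorum: 10% of 5,293 = 529.30, rounded up to 530; 531 present. Satisfied.
Vote: requires three-fourths of those present (531); 3/4 of 531 = 398.25, rounded up to 399, so 399 needed; 394 in favor. Not satisfied.

Invalid — vote requirement not satisfied.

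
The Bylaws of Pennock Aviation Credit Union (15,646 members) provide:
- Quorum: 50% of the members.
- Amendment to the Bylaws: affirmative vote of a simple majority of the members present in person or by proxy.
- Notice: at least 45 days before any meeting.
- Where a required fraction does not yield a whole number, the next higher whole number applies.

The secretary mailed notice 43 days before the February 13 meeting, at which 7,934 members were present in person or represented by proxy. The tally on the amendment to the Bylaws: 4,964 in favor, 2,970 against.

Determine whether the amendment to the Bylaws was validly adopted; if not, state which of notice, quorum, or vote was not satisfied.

Invalid — notice requirement not satisfied.

Notice: 43 days given; 45 required. Not satisfied.
Quorum: 50% of 15,646 = 7,823; 7,934 present. Satisfied.
Vote: requires a majority of those present (7,934); a majority of 7934 is 3968, so 3,968 needed; 4,964 in favor. Satisfied.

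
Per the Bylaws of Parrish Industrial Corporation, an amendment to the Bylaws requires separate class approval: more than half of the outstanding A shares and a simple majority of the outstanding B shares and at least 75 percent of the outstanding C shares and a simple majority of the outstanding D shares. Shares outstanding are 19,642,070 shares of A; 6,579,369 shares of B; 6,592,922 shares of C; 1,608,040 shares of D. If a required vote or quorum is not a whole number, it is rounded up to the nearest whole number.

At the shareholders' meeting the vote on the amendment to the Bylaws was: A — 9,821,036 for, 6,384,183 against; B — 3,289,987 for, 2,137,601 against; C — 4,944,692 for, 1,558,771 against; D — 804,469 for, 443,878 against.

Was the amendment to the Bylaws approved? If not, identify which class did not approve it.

Approved — every class gave the required vote.

A: a majority of 19642070 is 9821036; 9,821,036 required, 9,821,036 in favor — approved.
B: a majority of 6579369 is 3289685; 3,289,685 required, 3,289,987 in favor — approved.
C: 3/4 of 6592922 = 4944691.50, rounded up to 4944692; 4,944,692 required, 4,944,692 in favor — approved.
D: a majority of 1608040 is 804021; 804,021 required, 804,469 in favor — approved.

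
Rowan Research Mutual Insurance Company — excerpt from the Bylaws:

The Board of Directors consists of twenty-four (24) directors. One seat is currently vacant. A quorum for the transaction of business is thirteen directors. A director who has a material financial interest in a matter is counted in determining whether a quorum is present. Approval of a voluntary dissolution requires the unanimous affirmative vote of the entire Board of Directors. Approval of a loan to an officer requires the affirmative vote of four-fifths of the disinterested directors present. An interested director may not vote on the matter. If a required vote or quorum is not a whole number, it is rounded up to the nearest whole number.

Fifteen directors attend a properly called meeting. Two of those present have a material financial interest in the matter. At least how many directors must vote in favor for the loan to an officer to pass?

11

The loan to an officer requires four-fifths of the disinterested directors present (15 − 2 = 13).
4/5 of 13 = 10.40, rounded up to 11.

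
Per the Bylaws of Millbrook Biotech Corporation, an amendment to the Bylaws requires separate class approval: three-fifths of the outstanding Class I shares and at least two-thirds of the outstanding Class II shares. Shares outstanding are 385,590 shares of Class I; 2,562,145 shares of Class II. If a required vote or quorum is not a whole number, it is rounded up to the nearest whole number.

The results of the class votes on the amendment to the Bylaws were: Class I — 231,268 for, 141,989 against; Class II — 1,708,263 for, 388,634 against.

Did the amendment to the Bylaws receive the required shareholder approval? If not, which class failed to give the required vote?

Not approved — the Class I shares did not give the required vote.

Class I: 3/5 of 385590 = 231354; 231,354 required, 231,268 in favor — not approved.
Class II: 2/3 of 2562145 = 1708096.67, rounded up to 1708097; 1,708,097 required, 1,708,263 in favor — approved.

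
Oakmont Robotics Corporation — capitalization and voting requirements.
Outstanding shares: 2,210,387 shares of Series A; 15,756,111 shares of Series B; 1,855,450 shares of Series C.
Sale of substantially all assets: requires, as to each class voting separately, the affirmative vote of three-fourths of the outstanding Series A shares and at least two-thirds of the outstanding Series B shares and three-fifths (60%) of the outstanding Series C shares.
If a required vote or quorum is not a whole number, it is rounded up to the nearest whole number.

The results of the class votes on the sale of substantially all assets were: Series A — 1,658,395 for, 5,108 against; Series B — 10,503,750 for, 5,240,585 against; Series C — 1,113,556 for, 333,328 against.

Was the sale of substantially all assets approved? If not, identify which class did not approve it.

Series A: 3/4 of 2210387 = 1657790.25, rounded up to 1657791; 1,657,791 required, 1,658,395 in favor — approved.
Series B: 2/3 of 15756111 = 10504074; 10,504,074 required, 10,503,750 in favor — not approved.
Series C: 3/5 of 1855450 = 1113270; 1,113,270 required, 1,113,556 in favor — approved.

Not approved — the Series B shares did not give the required vote.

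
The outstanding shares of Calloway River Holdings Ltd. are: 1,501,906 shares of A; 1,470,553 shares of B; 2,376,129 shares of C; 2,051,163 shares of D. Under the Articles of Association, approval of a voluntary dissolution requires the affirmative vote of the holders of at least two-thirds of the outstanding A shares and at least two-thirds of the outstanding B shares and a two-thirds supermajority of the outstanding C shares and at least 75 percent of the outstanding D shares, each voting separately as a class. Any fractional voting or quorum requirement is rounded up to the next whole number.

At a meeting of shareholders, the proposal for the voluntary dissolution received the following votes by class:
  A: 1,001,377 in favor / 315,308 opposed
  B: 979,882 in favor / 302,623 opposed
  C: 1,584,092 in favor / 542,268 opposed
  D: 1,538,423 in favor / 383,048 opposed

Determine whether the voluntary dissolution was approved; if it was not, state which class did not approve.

A: 2/3 of 1501906 = 1001270.67, rounded up to 1001271; 1,001,271 required, 1,001,377 in favor — approved.
B: 2/3 of 1470553 = 980368.67, rounded up to 980369; 980,369 required, 979,882 in favor — not approved.
C: 2/3 of 2376129 = 1584086; 1,584,086 required, 1,584,092 in favor — approved.
D: 3/4 of 2051163 = 1538372.25, rounded up to 1538373; 1,538,373 required, 1,538,423 in favor — approved.

Not approved — the B shares did not give the required vote.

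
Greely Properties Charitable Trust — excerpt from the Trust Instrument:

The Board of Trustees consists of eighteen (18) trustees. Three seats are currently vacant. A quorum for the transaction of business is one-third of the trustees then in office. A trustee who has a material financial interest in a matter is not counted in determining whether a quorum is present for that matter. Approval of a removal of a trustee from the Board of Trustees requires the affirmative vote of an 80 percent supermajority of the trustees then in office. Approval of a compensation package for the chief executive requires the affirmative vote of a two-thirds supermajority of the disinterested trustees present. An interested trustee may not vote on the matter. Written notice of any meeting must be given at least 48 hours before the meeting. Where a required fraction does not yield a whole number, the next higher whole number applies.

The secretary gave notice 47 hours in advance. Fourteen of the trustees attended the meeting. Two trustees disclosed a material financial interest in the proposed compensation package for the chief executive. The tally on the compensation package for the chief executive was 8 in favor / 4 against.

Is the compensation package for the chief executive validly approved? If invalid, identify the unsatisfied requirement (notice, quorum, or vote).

Notice: 47 hours given; 48 required (47 < 48). Not satisfied.
Quorum: 14 present, but the 2 interested trustees do not count, leaving 12. Quorum is 5. Satisfied.
Vote: the compensation package for the chief executive requires two-thirds of the disinterested trustees present (14 − 2 = 12). 2/3 of 12 = 8, so 8 affirmative votes are needed; 8 voted in favor. Satisfied.

Invalid — notice requirement not satisfied.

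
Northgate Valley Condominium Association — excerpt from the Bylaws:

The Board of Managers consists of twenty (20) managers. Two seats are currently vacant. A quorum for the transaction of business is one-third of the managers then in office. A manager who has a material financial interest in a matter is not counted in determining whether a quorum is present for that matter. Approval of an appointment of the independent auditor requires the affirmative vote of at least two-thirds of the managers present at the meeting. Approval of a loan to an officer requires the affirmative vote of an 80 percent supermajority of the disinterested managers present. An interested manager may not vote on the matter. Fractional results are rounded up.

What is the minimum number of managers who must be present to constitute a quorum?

1/3 of 18 = 6.

6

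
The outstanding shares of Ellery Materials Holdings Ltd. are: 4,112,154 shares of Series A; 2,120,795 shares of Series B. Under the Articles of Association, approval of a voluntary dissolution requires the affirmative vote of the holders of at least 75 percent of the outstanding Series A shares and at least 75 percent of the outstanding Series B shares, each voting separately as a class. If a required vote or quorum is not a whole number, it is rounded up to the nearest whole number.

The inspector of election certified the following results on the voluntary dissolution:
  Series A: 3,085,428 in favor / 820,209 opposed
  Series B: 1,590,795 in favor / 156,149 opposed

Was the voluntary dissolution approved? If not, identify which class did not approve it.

Series A: 3/4 of 4112154 = 3084115.50, rounded up to 3084116; 3,084,116 required, 3,085,428 in favor — approved.
Series B: 3/4 of 2120795 = 1590596.25, rounded up to 1590597; 1,590,597 required, 1,590,795 in favor — approved.

Approved — every class gave the required vote.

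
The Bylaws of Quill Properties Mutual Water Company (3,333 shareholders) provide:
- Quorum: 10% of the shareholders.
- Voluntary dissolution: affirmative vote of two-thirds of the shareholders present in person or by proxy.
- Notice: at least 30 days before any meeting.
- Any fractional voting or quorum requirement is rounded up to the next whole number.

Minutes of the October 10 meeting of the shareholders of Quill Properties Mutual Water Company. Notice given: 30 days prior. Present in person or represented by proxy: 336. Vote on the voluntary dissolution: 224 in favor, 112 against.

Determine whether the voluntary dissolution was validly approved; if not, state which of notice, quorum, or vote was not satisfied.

Valid — all requirements satisfied.

Notice: 30 days given; 30 required. Satisfied.
Quorum: 10% of 3,333 = 333.30, rounded up to 334; 336 present. Satisfied.
Vote: requires two-thirds of those present (336); 2/3 of 336 = 224, so 224 needed; 224 in favor. Satisfied.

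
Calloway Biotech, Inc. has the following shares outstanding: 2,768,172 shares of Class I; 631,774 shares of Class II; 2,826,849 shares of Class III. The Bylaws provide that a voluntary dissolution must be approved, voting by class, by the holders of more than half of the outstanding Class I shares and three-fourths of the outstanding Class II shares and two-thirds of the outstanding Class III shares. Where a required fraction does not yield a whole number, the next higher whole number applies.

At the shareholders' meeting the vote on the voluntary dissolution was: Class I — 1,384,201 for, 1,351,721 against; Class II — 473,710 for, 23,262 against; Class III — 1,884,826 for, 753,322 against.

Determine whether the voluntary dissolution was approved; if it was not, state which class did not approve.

Not approved — the Class II shares did not give the required vote.

Class I: a majority of 2768172 is 1384087; 1,384,087 required, 1,384,201 in favor — approved.
Class II: 3/4 of 631774 = 473830.50, rounded up to 473831; 473,831 required, 473,710 in favor — not approved.
Class III: 2/3 of 2826849 = 1884566; 1,884,566 required, 1,884,826 in favor — approved.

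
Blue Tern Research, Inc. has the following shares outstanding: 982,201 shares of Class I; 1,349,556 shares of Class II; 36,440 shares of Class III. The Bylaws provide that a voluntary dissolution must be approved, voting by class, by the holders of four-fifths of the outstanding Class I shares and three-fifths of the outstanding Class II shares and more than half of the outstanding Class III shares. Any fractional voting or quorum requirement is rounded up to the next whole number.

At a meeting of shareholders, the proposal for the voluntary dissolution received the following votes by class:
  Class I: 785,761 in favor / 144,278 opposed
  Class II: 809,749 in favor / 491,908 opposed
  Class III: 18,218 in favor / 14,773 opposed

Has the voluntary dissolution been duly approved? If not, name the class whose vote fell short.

Not approved — the Class III shares did not give the required vote.

Class I: 4/5 of 982201 = 785760.80, rounded up to 785761; 785,761 required, 785,761 in favor — approved.
Class II: 3/5 of 1349556 = 809733.60, rounded up to 809734; 809,734 required, 809,749 in favor — approved.
Class III: a majority of 36440 is 18221; 18,221 required, 18,218 in favor — not approved.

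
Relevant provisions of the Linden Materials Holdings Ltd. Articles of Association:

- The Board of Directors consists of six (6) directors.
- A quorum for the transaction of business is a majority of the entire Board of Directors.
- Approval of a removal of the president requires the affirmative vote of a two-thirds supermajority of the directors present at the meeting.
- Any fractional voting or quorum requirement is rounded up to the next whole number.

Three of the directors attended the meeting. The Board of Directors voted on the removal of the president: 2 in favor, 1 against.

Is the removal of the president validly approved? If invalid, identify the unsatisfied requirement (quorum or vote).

Quorum: 3 present; quorum is 4. Not satisfied.
Vote: the removal of the president requires two-thirds of the directors present (3). 2/3 of 3 = 2, so 2 affirmative votes are needed; 2 voted in favor. Satisfied. (Moot — without a quorum no business can be validly transacted.)

Invalid — quorum requirement not satisfied.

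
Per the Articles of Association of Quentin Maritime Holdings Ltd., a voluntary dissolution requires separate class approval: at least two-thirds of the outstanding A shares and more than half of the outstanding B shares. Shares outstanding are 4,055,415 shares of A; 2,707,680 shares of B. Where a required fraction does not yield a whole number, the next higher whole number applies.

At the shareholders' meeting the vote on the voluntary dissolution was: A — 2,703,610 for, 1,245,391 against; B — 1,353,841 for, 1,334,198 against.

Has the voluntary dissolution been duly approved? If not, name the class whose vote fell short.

A: 2/3 of 4055415 = 2703610; 2,703,610 required, 2,703,610 in favor — approved.
B: a majority of 2707680 is 1353841; 1,353,841 required, 1,353,841 in favor — approved.

Approved — every class gave the required vote.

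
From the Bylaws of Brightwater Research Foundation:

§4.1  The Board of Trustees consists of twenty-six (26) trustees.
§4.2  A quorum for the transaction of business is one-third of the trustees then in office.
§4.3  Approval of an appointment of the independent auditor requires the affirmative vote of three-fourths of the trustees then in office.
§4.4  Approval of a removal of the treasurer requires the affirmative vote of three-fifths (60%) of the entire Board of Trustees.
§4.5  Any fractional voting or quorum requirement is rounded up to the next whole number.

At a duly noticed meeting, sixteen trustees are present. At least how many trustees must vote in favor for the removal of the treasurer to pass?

The removal of the treasurer requires three-fifths of the entire Board of Trustees (26).
3/5 of 26 = 15.60, rounded up to 16.

16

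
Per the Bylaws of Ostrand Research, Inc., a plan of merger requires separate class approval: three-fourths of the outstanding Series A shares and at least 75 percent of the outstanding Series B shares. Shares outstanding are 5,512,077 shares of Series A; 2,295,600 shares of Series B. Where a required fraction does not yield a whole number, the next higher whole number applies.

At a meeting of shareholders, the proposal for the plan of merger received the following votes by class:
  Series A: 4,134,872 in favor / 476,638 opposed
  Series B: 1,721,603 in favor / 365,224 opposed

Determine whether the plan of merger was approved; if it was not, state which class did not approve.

Not approved — the Series B shares did not give the required vote.

Series A: 3/4 of 5512077 = 4134057.75, rounded up to 4134058; 4,134,058 required, 4,134,872 in favor — approved.
Series B: 3/4 of 2295600 = 1721700; 1,721,700 required, 1,721,603 in favor — not approved.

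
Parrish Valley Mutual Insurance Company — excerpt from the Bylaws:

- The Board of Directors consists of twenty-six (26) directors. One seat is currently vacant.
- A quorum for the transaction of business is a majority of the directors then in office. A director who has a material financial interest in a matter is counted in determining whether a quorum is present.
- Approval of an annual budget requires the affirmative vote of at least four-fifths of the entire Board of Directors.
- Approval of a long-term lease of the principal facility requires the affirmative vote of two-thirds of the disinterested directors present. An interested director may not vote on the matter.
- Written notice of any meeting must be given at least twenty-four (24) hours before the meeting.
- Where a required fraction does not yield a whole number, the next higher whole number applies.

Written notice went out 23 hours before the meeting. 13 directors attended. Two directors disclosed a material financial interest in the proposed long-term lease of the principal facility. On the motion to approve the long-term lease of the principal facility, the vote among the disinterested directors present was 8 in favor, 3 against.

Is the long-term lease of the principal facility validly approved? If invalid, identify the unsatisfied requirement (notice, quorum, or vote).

Invalid — notice requirement not satisfied.

Notice: 23 hours given; 24 required (23 < 24). Not satisfied.
Quorum: 13 present (interested directors count toward quorum); quorum is 13. Satisfied.
Vote: the long-term lease of the principal facility requires two-thirds of the disinterested directors present (13 − 2 = 11). 2/3 of 11 = 7.33, rounded up to 8, so 8 affirmative votes are needed; 8 voted in favor. Satisfied.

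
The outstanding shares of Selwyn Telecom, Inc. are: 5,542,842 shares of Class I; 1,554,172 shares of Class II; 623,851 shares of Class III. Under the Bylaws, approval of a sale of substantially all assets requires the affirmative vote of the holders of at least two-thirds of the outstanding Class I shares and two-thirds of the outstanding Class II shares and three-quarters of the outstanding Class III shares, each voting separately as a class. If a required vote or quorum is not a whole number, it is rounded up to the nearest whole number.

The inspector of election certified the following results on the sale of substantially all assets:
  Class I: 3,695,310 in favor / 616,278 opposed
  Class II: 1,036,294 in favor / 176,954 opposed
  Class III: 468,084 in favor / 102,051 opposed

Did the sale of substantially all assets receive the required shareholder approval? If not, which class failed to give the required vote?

Class I: 2/3 of 5542842 = 3695228; 3,695,228 required, 3,695,310 in favor — approved.
Class II: 2/3 of 1554172 = 1036114.67, rounded up to 1036115; 1,036,115 required, 1,036,294 in favor — approved.
Class III: 3/4 of 623851 = 467888.25, rounded up to 467889; 467,889 required, 468,084 in favor — approved.

Approved — every class gave the required vote.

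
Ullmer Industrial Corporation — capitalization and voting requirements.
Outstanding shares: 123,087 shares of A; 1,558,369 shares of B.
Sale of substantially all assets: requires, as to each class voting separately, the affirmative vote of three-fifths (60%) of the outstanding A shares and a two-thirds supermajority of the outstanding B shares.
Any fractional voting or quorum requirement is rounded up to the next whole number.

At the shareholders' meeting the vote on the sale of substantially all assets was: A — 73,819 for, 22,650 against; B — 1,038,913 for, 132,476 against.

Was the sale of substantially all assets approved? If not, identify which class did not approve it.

Not approved — the A shares did not give the required vote.

A: 3/5 of 123087 = 73852.20, rounded up to 73853; 73,853 required, 73,819 in favor — not approved.
B: 2/3 of 1558369 = 1038912.67, rounded up to 1038913; 1,038,913 required, 1,038,913 in favor — approved.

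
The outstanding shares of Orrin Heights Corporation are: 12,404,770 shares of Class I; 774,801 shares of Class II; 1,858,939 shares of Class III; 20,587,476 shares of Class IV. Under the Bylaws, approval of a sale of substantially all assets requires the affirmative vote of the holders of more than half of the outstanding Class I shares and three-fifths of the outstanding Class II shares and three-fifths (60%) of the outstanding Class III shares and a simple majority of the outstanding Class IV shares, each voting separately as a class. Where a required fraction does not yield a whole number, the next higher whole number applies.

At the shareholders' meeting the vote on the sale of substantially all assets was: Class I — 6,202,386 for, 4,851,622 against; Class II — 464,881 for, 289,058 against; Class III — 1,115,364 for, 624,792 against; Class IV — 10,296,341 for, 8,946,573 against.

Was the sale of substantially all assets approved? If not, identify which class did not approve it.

Approved — every class gave the required vote.

Class I: a majority of 12404770 is 6202386; 6,202,386 required, 6,202,386 in favor — approved.
Class II: 3/5 of 774801 = 464880.60, rounded up to 464881; 464,881 required, 464,881 in favor — approved.
Class III: 3/5 of 1858939 = 1115363.40, rounded up to 1115364; 1,115,364 required, 1,115,364 in favor — approved.
Class IV: a majority of 20587476 is 10293739; 10,293,739 required, 10,296,341 in favor — approved.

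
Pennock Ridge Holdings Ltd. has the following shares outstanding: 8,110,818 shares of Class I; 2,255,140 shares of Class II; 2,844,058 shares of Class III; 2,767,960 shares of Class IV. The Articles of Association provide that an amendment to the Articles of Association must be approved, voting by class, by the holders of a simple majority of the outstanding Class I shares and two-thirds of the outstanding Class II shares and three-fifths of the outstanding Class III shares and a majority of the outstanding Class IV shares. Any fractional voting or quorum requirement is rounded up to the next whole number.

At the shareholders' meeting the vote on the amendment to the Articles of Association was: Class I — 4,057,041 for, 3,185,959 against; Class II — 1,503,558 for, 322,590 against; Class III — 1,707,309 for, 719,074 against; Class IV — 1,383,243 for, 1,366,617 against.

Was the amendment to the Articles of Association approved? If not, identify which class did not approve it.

Class I: a majority of 8110818 is 4055410; 4,055,410 required, 4,057,041 in favor — approved.
Class II: 2/3 of 2255140 = 1503426.67, rounded up to 1503427; 1,503,427 required, 1,503,558 in favor — approved.
Class III: 3/5 of 2844058 = 1706434.80, rounded up to 1706435; 1,706,435 required, 1,707,309 in favor — approved.
Class IV: a majority of 2767960 is 1383981; 1,383,981 required, 1,383,243 in favor — not approved.

Not approved — the Class IV shares did not give the required vote.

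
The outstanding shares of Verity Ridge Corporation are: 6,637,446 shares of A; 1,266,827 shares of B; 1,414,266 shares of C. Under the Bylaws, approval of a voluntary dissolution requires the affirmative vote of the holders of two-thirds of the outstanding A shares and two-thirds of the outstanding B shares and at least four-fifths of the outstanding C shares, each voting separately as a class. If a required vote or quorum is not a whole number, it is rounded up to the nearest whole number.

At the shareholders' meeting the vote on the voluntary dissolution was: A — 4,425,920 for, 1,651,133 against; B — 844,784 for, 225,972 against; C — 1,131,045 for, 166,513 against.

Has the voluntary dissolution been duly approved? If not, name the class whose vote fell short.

Not approved — the C shares did not give the required vote.

A: 2/3 of 6637446 = 4424964; 4,424,964 required, 4,425,920 in favor — approved.
B: 2/3 of 1266827 = 844551.33, rounded up to 844552; 844,552 required, 844,784 in favor — approved.
C: 4/5 of 1414266 = 1131412.80, rounded up to 1131413; 1,131,413 required, 1,131,045 in favor — not approved.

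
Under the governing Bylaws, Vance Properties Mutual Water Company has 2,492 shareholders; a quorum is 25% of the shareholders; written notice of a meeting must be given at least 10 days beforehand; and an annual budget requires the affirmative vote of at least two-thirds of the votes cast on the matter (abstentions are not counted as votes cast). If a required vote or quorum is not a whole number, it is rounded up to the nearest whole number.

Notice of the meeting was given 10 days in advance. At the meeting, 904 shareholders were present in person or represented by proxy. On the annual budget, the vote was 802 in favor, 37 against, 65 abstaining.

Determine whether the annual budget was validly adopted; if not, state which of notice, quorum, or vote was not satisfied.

Notice: 10 days given; 10 required. Satisfied.
Quorum: 25% of 2,492 = 623; 904 present. Satisfied.
Vote: requires two-thirds of the votes cast (904 − 65 abstaining = 839); 2/3 of 839 = 559.33, rounded up to 560, so 560 needed; 802 in favor. Satisfied.

Valid — all requirements satisfied.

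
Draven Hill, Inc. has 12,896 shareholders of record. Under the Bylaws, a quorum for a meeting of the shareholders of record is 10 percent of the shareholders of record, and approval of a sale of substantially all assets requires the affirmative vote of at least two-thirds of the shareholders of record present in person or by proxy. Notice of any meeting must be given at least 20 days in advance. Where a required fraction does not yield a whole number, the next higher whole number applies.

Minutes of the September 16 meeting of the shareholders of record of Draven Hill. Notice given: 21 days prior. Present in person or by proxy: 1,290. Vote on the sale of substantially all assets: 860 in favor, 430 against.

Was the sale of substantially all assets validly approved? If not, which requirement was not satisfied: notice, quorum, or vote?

Valid — all requirements satisfied.

Notice: 21 days given; 20 required. Satisfied.
Quorum: 10% of 12,896 = 1,289.60, rounded up to 1,290; 1,290 present. Satisfied.
Vote: requires two-thirds of those present (1,290); 2/3 of 1290 = 860, so 860 needed; 860 in favor. Satisfied.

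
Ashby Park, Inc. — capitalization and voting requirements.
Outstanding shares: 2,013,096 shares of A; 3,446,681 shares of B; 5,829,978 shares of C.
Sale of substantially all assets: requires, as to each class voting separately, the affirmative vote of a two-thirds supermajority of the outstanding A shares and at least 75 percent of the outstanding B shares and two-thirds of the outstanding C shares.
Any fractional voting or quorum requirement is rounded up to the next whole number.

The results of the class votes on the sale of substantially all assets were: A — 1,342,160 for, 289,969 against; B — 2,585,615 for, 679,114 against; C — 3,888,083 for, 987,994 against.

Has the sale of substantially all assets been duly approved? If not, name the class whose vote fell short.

Approved — every class gave the required vote.

A: 2/3 of 2013096 = 1342064; 1,342,064 required, 1,342,160 in favor — approved.
B: 3/4 of 3446681 = 2585010.75, rounded up to 2585011; 2,585,011 required, 2,585,615 in favor — approved.
C: 2/3 of 5829978 = 3886652; 3,886,652 required, 3,888,083 in favor — approved.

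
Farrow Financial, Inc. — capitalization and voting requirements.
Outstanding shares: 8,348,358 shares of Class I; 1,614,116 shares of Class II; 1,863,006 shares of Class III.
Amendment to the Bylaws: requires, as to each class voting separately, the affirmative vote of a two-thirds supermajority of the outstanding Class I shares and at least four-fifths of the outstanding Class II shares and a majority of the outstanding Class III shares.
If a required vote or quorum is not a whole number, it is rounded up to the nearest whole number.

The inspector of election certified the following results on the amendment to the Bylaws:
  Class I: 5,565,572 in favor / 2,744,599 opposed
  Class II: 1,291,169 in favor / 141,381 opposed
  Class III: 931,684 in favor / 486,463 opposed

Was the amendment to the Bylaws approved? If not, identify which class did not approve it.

Class I: 2/3 of 8348358 = 5565572; 5,565,572 required, 5,565,572 in favor — approved.
Class II: 4/5 of 1614116 = 1291292.80, rounded up to 1291293; 1,291,293 required, 1,291,169 in favor — not approved.
Class III: a majority of 1863006 is 931504; 931,504 required, 931,684 in favor — approved.

Not approved — the Class II shares did not give the required vote.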